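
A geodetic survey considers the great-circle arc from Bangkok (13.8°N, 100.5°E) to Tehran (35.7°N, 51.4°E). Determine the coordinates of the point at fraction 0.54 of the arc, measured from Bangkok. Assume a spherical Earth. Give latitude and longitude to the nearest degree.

Convert each endpoint to a unit vector on the sphere (x = cos φ cos λ, y = cos φ sin λ, z = sin φ).
The central angle between the endpoints is δ = arccos(p₁·p₂) ≈ 0.856 rad (49.0°).
Interpolate at f = 0.54 with slerp weights a = sin((1−f)δ)/sin δ ≈ 0.508, b = sin(fδ)/sin δ ≈ 0.590.
p = a·p₁ + b·p₂ ≈ (0.209, 0.860, 0.466); φ = arcsin(p_z) ≈ 27.76°, λ = atan2(p_y, p_x) ≈ 76.32°.

≈ (28°N, 76°E)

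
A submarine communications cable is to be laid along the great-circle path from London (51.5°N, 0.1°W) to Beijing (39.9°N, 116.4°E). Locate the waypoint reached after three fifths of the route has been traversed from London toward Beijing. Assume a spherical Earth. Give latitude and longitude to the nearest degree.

Convert each endpoint to a unit vector on the sphere (x = cos φ cos λ, y = cos φ sin λ, z = sin φ).
The central angle between the endpoints is δ = arccos(p₁·p₂) ≈ 1.278 rad (73.2°).
Interpolate at f = 3/5 with slerp weights a = sin((1−f)δ)/sin δ ≈ 0.511, b = sin(fδ)/sin δ ≈ 0.725.
p = a·p₁ + b·p₂ ≈ (0.071, 0.497, 0.865); φ = arcsin(p_z) ≈ 59.84°, λ = atan2(p_y, p_x) ≈ 81.89°.

≈ (60°N, 82°E)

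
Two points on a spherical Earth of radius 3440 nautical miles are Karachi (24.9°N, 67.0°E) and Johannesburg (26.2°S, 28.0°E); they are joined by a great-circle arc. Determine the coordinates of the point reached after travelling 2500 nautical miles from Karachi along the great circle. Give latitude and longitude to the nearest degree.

≈ 9°S, 42°E

The haversine formula gives a central angle δ ≈ 1.108 rad (63.5°) between the endpoints. The total great-circle distance is δ·R ≈ 1.108 × 3440 ≈ 3811 nmi, so the target fraction is f = 2500/3811 ≈ 0.656.
Interpolate at f ≈ 0.656 with slerp weights a = sin((1−f)δ)/sin δ ≈ 0.416, b = sin(fδ)/sin δ ≈ 0.743.
p = a·p₁ + b·p₂ ≈ (0.736, 0.660, -0.153); φ = arcsin(p_z) ≈ -8.79°, λ = atan2(p_y, p_x) ≈ 41.89°.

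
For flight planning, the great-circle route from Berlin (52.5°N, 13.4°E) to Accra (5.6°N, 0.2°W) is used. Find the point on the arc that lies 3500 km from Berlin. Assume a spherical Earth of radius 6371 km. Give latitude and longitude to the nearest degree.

The haversine formula gives a central angle δ ≈ 0.842 rad (48.2°) between the endpoints. The total great-circle distance is δ·R ≈ 0.842 × 6371 ≈ 5362 km, so the target fraction is f = 3500/5362 ≈ 0.653.
Interpolate at f ≈ 0.653 with slerp weights a = sin((1−f)δ)/sin δ ≈ 0.386, b = sin(fδ)/sin δ ≈ 0.700.
p = a·p₁ + b·p₂ ≈ (0.926, 0.052, 0.375); φ = arcsin(p_z) ≈ 22.01°, λ = atan2(p_y, p_x) ≈ 3.22°.

≈ 22°N, 3°E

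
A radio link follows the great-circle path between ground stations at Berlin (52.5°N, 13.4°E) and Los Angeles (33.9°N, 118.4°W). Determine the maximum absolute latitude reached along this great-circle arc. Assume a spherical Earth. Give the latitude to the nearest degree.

The great circle lies in the plane with unit normal n̂ = (p₁ × p₂)/|p₁ × p₂|.
Here n̂_z ≈ -0.379; the vertex latitude is φ_max = arccos|n̂_z| ≈ 67.7°.
Check via Clairaut: cos φ_max = |cos φ₁| · sin C = cos(52.5°)·sin(38.5°) ≈ 0.379, again giving ≈ 67.7°.

≈ 68°N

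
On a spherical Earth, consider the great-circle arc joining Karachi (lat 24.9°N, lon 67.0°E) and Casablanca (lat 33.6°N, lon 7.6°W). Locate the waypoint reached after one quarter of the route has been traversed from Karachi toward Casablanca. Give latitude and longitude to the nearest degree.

From cos δ = sin φ₁ sin φ₂ + cos φ₁ cos φ₂ cos Δλ, the central angle is δ ≈ 1.122 rad (64.3°).
Interpolate at f = 1/4 with slerp weights a = sin((1−f)δ)/sin δ ≈ 0.828, b = sin(fδ)/sin δ ≈ 0.307.
p = a·p₁ + b·p₂ ≈ (0.547, 0.657, 0.519); φ = arcsin(p_z) ≈ 31.23°, λ = atan2(p_y, p_x) ≈ 50.23°.

≈ lat 31°N, lon 50°E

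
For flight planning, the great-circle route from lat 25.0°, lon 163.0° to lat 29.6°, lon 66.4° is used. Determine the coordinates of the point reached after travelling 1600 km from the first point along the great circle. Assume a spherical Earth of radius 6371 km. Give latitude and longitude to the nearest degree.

Convert each endpoint to a unit vector on the sphere (x = cos φ cos λ, y = cos φ sin λ, z = sin φ).
The central angle between the endpoints is δ = arccos(p₁·p₂) ≈ 1.452 rad (83.2°). The total great-circle distance is δ·R ≈ 1.452 × 6371 ≈ 9253 km, so the target fraction is f = 1600/9253 ≈ 0.173.
Interpolate at f ≈ 0.173 with slerp weights a = sin((1−f)δ)/sin δ ≈ 0.939, b = sin(fδ)/sin δ ≈ 0.250.
p = a·p₁ + b·p₂ ≈ (-0.727, 0.448, 0.520); φ = arcsin(p_z) ≈ 31.36°, λ = atan2(p_y, p_x) ≈ 148.34°.

≈ lat 31°, lon 148°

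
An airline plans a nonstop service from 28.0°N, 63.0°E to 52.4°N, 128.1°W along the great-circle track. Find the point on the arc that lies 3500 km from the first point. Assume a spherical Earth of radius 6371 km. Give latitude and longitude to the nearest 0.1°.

From cos δ = sin φ₁ sin φ₂ + cos φ₁ cos φ₂ cos Δλ, the central angle is δ ≈ 1.728 rad (99.0°). The total great-circle distance is δ·R ≈ 1.728 × 6371 ≈ 11010 km, so the target fraction is f = 3500/11010 ≈ 0.318.
Interpolate at f ≈ 0.318 with slerp weights a = sin((1−f)δ)/sin δ ≈ 0.936, b = sin(fδ)/sin δ ≈ 0.529.
p = a·p₁ + b·p₂ ≈ (0.176, 0.482, 0.858); φ = arcsin(p_z) ≈ 59.11°, λ = atan2(p_y, p_x) ≈ 69.95°.

≈ 59.1°N, 69.9°E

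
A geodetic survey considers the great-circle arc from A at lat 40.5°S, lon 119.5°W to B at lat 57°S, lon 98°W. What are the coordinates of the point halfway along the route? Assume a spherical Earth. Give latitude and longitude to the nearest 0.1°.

Convert each endpoint to a unit vector on the sphere (x = cos φ cos λ, y = cos φ sin λ, z = sin φ).
The central angle between the endpoints is δ = arccos(p₁·p₂) ≈ 0.376 rad (21.6°).
Interpolate at f = 1/2 with slerp weights a = sin((1−f)δ)/sin δ ≈ 0.509, b = sin(fδ)/sin δ ≈ 0.509.
p = a·p₁ + b·p₂ ≈ (-0.229, -0.611, -0.757); φ = arcsin(p_z) ≈ -49.24°, λ = atan2(p_y, p_x) ≈ -110.55°.

≈ lat 49.2°S, lon 110.5°W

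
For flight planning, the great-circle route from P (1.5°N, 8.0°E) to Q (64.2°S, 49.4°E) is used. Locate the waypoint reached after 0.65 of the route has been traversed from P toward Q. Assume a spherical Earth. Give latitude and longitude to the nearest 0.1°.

The haversine formula gives a central angle δ ≈ 1.263 rad (72.4°) between the endpoints.
Interpolate at f = 0.65 with slerp weights a = sin((1−f)δ)/sin δ ≈ 0.449, b = sin(fδ)/sin δ ≈ 0.768.
p = a·p₁ + b·p₂ ≈ (0.662, 0.316, -0.680); φ = arcsin(p_z) ≈ -42.81°, λ = atan2(p_y, p_x) ≈ 25.54°.

≈ (42.8°S, 25.5°E)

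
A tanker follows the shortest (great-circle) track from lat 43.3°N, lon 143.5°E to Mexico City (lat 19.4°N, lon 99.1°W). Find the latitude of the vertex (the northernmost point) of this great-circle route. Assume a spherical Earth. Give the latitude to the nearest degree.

≈ 52°N

The great circle lies in the plane with unit normal n̂ = (p₁ × p₂)/|p₁ × p₂|.
Here n̂_z ≈ +0.612; the vertex latitude is φ_max = arccos|n̂_z| ≈ 52.3°.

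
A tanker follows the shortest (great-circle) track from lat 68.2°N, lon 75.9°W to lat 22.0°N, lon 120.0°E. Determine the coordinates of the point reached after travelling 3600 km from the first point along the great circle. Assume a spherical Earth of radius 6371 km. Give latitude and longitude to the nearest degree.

The haversine formula gives a central angle δ ≈ 1.554 rad (89.0°) between the endpoints. The total great-circle distance is δ·R ≈ 1.554 × 6371 ≈ 9901 km, so the target fraction is f = 3600/9901 ≈ 0.364.
Interpolate at f ≈ 0.364 with slerp weights a = sin((1−f)δ)/sin δ ≈ 0.836, b = sin(fδ)/sin δ ≈ 0.536.
p = a·p₁ + b·p₂ ≈ (-0.173, 0.129, 0.976); φ = arcsin(p_z) ≈ 77.55°, λ = atan2(p_y, p_x) ≈ 143.23°.

≈ lat 78°N, lon 143°E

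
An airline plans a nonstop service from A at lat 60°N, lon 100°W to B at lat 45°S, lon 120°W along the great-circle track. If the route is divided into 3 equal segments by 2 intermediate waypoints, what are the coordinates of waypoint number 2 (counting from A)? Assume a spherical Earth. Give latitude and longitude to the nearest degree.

From cos δ = sin φ₁ sin φ₂ + cos φ₁ cos φ₂ cos Δλ, the central angle is δ ≈ 1.855 rad (106.3°).
Interpolate at f = 2/3 with slerp weights a = sin((1−f)δ)/sin δ ≈ 0.604, b = sin(fδ)/sin δ ≈ 0.984.
p = a·p₁ + b·p₂ ≈ (-0.400, -0.900, -0.173); φ = arcsin(p_z) ≈ -9.96°, λ = atan2(p_y, p_x) ≈ -113.98°.

≈ lat 10°S, lon 114°W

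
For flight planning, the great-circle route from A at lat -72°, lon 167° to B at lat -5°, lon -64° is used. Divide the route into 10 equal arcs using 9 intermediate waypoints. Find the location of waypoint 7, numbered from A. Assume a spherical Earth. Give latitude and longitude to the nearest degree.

≈ lat -33°, lon -72°

Write both endpoints as unit vectors p₁, p₂ with components (cos φ cos λ, cos φ sin λ, sin φ).
The central angle between the endpoints is δ = arccos(p₁·p₂) ≈ 1.682 rad (96.4°).
Interpolate at f = 7/10 with slerp weights a = sin((1−f)δ)/sin δ ≈ 0.486, b = sin(fδ)/sin δ ≈ 0.929.
p = a·p₁ + b·p₂ ≈ (0.259, -0.798, -0.544); φ = arcsin(p_z) ≈ -32.93°, λ = atan2(p_y, p_x) ≈ -72.00°.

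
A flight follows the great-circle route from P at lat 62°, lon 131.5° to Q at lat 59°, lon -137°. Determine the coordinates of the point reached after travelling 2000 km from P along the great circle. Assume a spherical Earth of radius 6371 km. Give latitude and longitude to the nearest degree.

≈ lat 69°, lon 173°

From cos δ = sin φ₁ sin φ₂ + cos φ₁ cos φ₂ cos Δλ, the central angle is δ ≈ 0.722 rad (41.4°). The total great-circle distance is δ·R ≈ 0.722 × 6371 ≈ 4600 km, so the target fraction is f = 2000/4600 ≈ 0.435.
Interpolate at f ≈ 0.435 with slerp weights a = sin((1−f)δ)/sin δ ≈ 0.600, b = sin(fδ)/sin δ ≈ 0.467.
p = a·p₁ + b·p₂ ≈ (-0.363, 0.047, 0.931); φ = arcsin(p_z) ≈ 68.54°, λ = atan2(p_y, p_x) ≈ 172.62°.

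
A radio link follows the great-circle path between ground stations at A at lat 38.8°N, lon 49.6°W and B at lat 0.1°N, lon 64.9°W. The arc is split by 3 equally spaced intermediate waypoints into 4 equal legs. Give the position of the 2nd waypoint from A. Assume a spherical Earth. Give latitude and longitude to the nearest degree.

≈ lat 20°N, lon 58°W

Convert each endpoint to a unit vector on the sphere (x = cos φ cos λ, y = cos φ sin λ, z = sin φ).
The central angle between the endpoints is δ = arccos(p₁·p₂) ≈ 0.718 rad (41.2°).
Interpolate at f = 2/4 with slerp weights a = sin((1−f)δ)/sin δ ≈ 0.534, b = sin(fδ)/sin δ ≈ 0.534.
p = a·p₁ + b·p₂ ≈ (0.496, -0.801, 0.336); φ = arcsin(p_z) ≈ 19.61°, λ = atan2(p_y, p_x) ≈ -58.20°.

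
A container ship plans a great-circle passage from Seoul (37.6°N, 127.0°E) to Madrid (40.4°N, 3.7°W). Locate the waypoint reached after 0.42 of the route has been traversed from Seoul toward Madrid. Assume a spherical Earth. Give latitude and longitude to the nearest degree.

The haversine formula gives a central angle δ ≈ 1.569 rad (89.9°) between the endpoints.
Interpolate at f = 0.42 with slerp weights a = sin((1−f)δ)/sin δ ≈ 0.789, b = sin(fδ)/sin δ ≈ 0.612.
p = a·p₁ + b·p₂ ≈ (0.089, 0.469, 0.878); φ = arcsin(p_z) ≈ 61.46°, λ = atan2(p_y, p_x) ≈ 79.28°.

≈ 61°N, 79°E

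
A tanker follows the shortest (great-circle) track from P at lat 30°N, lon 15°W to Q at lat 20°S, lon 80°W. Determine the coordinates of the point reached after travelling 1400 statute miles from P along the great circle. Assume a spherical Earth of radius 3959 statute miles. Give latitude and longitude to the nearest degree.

≈ lat 19°N, lon 33°W

Write both endpoints as unit vectors p₁, p₂ with components (cos φ cos λ, cos φ sin λ, sin φ).
The central angle between the endpoints is δ = arccos(p₁·p₂) ≈ 1.397 rad (80.0°). The total great-circle distance is δ·R ≈ 1.397 × 3959 ≈ 5531 mi, so the target fraction is f = 1400/5531 ≈ 0.253.
Interpolate at f ≈ 0.253 with slerp weights a = sin((1−f)δ)/sin δ ≈ 0.877, b = sin(fδ)/sin δ ≈ 0.352.
p = a·p₁ + b·p₂ ≈ (0.791, -0.522, 0.318); φ = arcsin(p_z) ≈ 18.57°, λ = atan2(p_y, p_x) ≈ -33.41°.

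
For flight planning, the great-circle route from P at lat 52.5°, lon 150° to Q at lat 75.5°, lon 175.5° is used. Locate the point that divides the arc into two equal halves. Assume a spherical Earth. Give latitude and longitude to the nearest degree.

≈ lat 64°, lon 157°

Write both endpoints as unit vectors p₁, p₂ with components (cos φ cos λ, cos φ sin λ, sin φ).
The central angle between the endpoints is δ = arccos(p₁·p₂) ≈ 0.438 rad (25.1°).
Interpolate at f = 1/2 with slerp weights a = sin((1−f)δ)/sin δ ≈ 0.512, b = sin(fδ)/sin δ ≈ 0.512.
p = a·p₁ + b·p₂ ≈ (-0.398, 0.166, 0.902); φ = arcsin(p_z) ≈ 64.46°, λ = atan2(p_y, p_x) ≈ 157.36°.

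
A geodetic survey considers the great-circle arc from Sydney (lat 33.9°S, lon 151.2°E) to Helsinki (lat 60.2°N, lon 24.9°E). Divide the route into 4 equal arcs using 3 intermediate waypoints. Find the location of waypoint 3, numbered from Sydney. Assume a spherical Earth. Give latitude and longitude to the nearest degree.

≈ lat 51°N, lon 86°E

Write both endpoints as unit vectors p₁, p₂ with components (cos φ cos λ, cos φ sin λ, sin φ).
The central angle between the endpoints is δ = arccos(p₁·p₂) ≈ 2.386 rad (136.7°).
Interpolate at f = 3/4 with slerp weights a = sin((1−f)δ)/sin δ ≈ 0.820, b = sin(fδ)/sin δ ≈ 1.424.
p = a·p₁ + b·p₂ ≈ (0.046, 0.626, 0.779); φ = arcsin(p_z) ≈ 51.14°, λ = atan2(p_y, p_x) ≈ 85.82°.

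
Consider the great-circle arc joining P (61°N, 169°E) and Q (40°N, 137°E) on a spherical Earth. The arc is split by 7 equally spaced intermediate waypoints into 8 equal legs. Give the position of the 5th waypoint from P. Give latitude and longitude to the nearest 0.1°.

≈ (48.8°N, 145.7°E)

Write both endpoints as unit vectors p₁, p₂ with components (cos φ cos λ, cos φ sin λ, sin φ).
The central angle between the endpoints is δ = arccos(p₁·p₂) ≈ 0.501 rad (28.7°).
Interpolate at f = 5/8 with slerp weights a = sin((1−f)δ)/sin δ ≈ 0.389, b = sin(fδ)/sin δ ≈ 0.641.
p = a·p₁ + b·p₂ ≈ (-0.544, 0.371, 0.752); φ = arcsin(p_z) ≈ 48.79°, λ = atan2(p_y, p_x) ≈ 145.72°.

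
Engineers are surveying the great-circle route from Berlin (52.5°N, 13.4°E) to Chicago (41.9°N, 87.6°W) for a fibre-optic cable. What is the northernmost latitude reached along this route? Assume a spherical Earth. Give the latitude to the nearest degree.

The great circle lies in the plane with unit normal n̂ = (p₁ × p₂)/|p₁ × p₂|.
Here n̂_z ≈ -0.496; the vertex latitude is φ_max = arccos|n̂_z| ≈ 60.2°.

≈ 60°N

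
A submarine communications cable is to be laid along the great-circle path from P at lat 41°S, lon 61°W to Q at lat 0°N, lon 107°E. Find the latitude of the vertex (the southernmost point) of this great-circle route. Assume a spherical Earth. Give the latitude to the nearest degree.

≈ 77°S

The great circle lies in the plane with unit normal n̂ = (p₁ × p₂)/|p₁ × p₂|.
Here n̂_z ≈ +0.233; the vertex latitude is φ_max = arccos|n̂_z| ≈ 76.5°.
Check via Clairaut: cos φ_max = |cos φ₁| · sin C = cos(41.0°)·sin(162.0°) ≈ 0.233, again giving ≈ 76.5°.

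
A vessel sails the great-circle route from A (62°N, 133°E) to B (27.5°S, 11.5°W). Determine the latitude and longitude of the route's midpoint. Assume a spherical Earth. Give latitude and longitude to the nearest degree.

≈ (36°N, 17°E)

The haversine formula gives a central angle δ ≈ 2.414 rad (138.3°) between the endpoints.
Interpolate at f = 1/2 with slerp weights a = sin((1−f)δ)/sin δ ≈ 1.405, b = sin(fδ)/sin δ ≈ 1.405.
p = a·p₁ + b·p₂ ≈ (0.771, 0.234, 0.592); φ = arcsin(p_z) ≈ 36.28°, λ = atan2(p_y, p_x) ≈ 16.87°.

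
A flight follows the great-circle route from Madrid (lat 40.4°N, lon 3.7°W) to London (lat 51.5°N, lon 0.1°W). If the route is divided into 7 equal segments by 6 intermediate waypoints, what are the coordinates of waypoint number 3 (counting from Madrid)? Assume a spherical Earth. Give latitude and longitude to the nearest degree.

The haversine formula gives a central angle δ ≈ 0.199 rad (11.4°) between the endpoints.
Interpolate at f = 3/7 with slerp weights a = sin((1−f)δ)/sin δ ≈ 0.574, b = sin(fδ)/sin δ ≈ 0.431.
p = a·p₁ + b·p₂ ≈ (0.704, -0.029, 0.709); φ = arcsin(p_z) ≈ 45.17°, λ = atan2(p_y, p_x) ≈ -2.33°.

≈ lat 45°N, lon 2°W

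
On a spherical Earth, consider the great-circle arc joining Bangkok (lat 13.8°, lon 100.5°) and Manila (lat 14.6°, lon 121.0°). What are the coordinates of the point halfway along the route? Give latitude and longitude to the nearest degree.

Write both endpoints as unit vectors p₁, p₂ with components (cos φ cos λ, cos φ sin λ, sin φ).
The central angle between the endpoints is δ = arccos(p₁·p₂) ≈ 0.347 rad (19.9°).
Interpolate at f = 1/2 with slerp weights a = sin((1−f)δ)/sin δ ≈ 0.508, b = sin(fδ)/sin δ ≈ 0.508.
p = a·p₁ + b·p₂ ≈ (-0.343, 0.906, 0.249); φ = arcsin(p_z) ≈ 14.42°, λ = atan2(p_y, p_x) ≈ 110.73°.

≈ lat 14°, lon 111°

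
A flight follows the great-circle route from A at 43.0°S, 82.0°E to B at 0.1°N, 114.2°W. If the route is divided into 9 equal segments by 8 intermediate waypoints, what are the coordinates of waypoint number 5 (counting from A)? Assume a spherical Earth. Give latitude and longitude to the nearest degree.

The haversine formula gives a central angle δ ≈ 2.351 rad (134.7°) between the endpoints.
Interpolate at f = 5/9 with slerp weights a = sin((1−f)δ)/sin δ ≈ 1.217, b = sin(fδ)/sin δ ≈ 1.358.
p = a·p₁ + b·p₂ ≈ (-0.433, -0.357, -0.828); φ = arcsin(p_z) ≈ -55.85°, λ = atan2(p_y, p_x) ≈ -140.46°.

≈ 56°S, 140°W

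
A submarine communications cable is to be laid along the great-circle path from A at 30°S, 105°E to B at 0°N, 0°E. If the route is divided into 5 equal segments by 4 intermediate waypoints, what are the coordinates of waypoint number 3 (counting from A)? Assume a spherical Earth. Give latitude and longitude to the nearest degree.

≈ 20°S, 37°E

Convert each endpoint to a unit vector on the sphere (x = cos φ cos λ, y = cos φ sin λ, z = sin φ).
The central angle between the endpoints is δ = arccos(p₁·p₂) ≈ 1.797 rad (103.0°).
Interpolate at f = 3/5 with slerp weights a = sin((1−f)δ)/sin δ ≈ 0.676, b = sin(fδ)/sin δ ≈ 0.904.
p = a·p₁ + b·p₂ ≈ (0.753, 0.565, -0.338); φ = arcsin(p_z) ≈ -19.74°, λ = atan2(p_y, p_x) ≈ 36.90°.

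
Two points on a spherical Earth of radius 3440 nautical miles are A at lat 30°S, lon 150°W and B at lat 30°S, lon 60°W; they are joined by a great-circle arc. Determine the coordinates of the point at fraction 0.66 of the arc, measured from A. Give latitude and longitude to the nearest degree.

Convert each endpoint to a unit vector on the sphere (x = cos φ cos λ, y = cos φ sin λ, z = sin φ).
The central angle between the endpoints is δ = arccos(p₁·p₂) ≈ 1.318 rad (75.5°).
Interpolate at f = 0.66 with slerp weights a = sin((1−f)δ)/sin δ ≈ 0.448, b = sin(fδ)/sin δ ≈ 0.789.
p = a·p₁ + b·p₂ ≈ (0.006, -0.786, -0.618); φ = arcsin(p_z) ≈ -38.20°, λ = atan2(p_y, p_x) ≈ -89.55°.

≈ lat 38°S, lon 90°W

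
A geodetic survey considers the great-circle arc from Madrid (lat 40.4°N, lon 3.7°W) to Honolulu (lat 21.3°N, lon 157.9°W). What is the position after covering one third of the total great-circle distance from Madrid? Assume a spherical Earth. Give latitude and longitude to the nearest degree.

Write both endpoints as unit vectors p₁, p₂ with components (cos φ cos λ, cos φ sin λ, sin φ).
The central angle between the endpoints is δ = arccos(p₁·p₂) ≈ 1.986 rad (113.8°).
Interpolate at f = 1/3 with slerp weights a = sin((1−f)δ)/sin δ ≈ 1.060, b = sin(fδ)/sin δ ≈ 0.672.
p = a·p₁ + b·p₂ ≈ (0.225, -0.288, 0.931); φ = arcsin(p_z) ≈ 68.57°, λ = atan2(p_y, p_x) ≈ -51.90°.

≈ lat 69°N, lon 52°W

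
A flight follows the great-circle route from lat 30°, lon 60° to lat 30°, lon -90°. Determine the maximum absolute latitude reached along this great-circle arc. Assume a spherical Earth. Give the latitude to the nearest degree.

The great circle lies in the plane with unit normal n̂ = (p₁ × p₂)/|p₁ × p₂|.
Here n̂_z ≈ -0.409; the vertex latitude is φ_max = arccos|n̂_z| ≈ 65.9°.

≈ 66°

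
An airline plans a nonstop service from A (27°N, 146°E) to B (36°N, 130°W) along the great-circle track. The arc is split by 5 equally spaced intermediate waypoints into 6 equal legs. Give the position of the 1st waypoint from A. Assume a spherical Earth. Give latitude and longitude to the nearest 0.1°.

≈ (32.5°N, 157.8°E)

Convert each endpoint to a unit vector on the sphere (x = cos φ cos λ, y = cos φ sin λ, z = sin φ).
The central angle between the endpoints is δ = arccos(p₁·p₂) ≈ 1.222 rad (70.0°).
Interpolate at f = 1/6 with slerp weights a = sin((1−f)δ)/sin δ ≈ 0.906, b = sin(fδ)/sin δ ≈ 0.215.
p = a·p₁ + b·p₂ ≈ (-0.781, 0.318, 0.538); φ = arcsin(p_z) ≈ 32.52°, λ = atan2(p_y, p_x) ≈ 157.85°.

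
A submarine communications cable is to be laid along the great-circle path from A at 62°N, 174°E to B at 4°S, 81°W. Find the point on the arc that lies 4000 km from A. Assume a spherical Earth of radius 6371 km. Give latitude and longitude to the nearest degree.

From cos δ = sin φ₁ sin φ₂ + cos φ₁ cos φ₂ cos Δλ, the central angle is δ ≈ 1.755 rad (100.5°). The total great-circle distance is δ·R ≈ 1.755 × 6371 ≈ 11179 km, so the target fraction is f = 4000/11179 ≈ 0.358.
Interpolate at f ≈ 0.358 with slerp weights a = sin((1−f)δ)/sin δ ≈ 0.919, b = sin(fδ)/sin δ ≈ 0.597.
p = a·p₁ + b·p₂ ≈ (-0.336, -0.544, 0.769); φ = arcsin(p_z) ≈ 50.29°, λ = atan2(p_y, p_x) ≈ -121.69°.

≈ 50°N, 122°W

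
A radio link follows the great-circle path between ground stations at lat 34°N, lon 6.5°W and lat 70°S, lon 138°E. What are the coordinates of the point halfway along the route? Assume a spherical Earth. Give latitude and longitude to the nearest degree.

Convert each endpoint to a unit vector on the sphere (x = cos φ cos λ, y = cos φ sin λ, z = sin φ).
The central angle between the endpoints is δ = arccos(p₁·p₂) ≈ 2.428 rad (139.1°).
Interpolate at f = 1/2 with slerp weights a = sin((1−f)δ)/sin δ ≈ 1.432, b = sin(fδ)/sin δ ≈ 1.432.
p = a·p₁ + b·p₂ ≈ (0.816, 0.193, -0.545); φ = arcsin(p_z) ≈ -33.03°, λ = atan2(p_y, p_x) ≈ 13.34°.

≈ lat 33°S, lon 13°E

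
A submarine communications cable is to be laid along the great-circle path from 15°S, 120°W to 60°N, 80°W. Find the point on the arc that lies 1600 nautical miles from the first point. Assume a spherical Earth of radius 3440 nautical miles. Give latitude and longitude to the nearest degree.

≈ 10°N, 111°W

Write both endpoints as unit vectors p₁, p₂ with components (cos φ cos λ, cos φ sin λ, sin φ).
The central angle between the endpoints is δ = arccos(p₁·p₂) ≈ 1.424 rad (81.6°). The total great-circle distance is δ·R ≈ 1.424 × 3440 ≈ 4900 nmi, so the target fraction is f = 1600/4900 ≈ 0.327.
Interpolate at f ≈ 0.327 with slerp weights a = sin((1−f)δ)/sin δ ≈ 0.828, b = sin(fδ)/sin δ ≈ 0.453.
p = a·p₁ + b·p₂ ≈ (-0.360, -0.916, 0.178); φ = arcsin(p_z) ≈ 10.28°, λ = atan2(p_y, p_x) ≈ -111.48°.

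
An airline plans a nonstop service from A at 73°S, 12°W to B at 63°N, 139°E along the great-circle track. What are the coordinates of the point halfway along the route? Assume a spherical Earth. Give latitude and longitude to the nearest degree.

Convert each endpoint to a unit vector on the sphere (x = cos φ cos λ, y = cos φ sin λ, z = sin φ).
The central angle between the endpoints is δ = arccos(p₁·p₂) ≈ 2.889 rad (165.5°).
Interpolate at f = 1/2 with slerp weights a = sin((1−f)δ)/sin δ ≈ 3.963, b = sin(fδ)/sin δ ≈ 3.963.
p = a·p₁ + b·p₂ ≈ (-0.225, 0.939, -0.259); φ = arcsin(p_z) ≈ -15.00°, λ = atan2(p_y, p_x) ≈ 103.44°.

≈ 15°S, 103°E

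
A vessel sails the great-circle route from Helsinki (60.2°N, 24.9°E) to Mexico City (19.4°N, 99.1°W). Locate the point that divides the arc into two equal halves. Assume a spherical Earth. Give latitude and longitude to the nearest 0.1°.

Convert each endpoint to a unit vector on the sphere (x = cos φ cos λ, y = cos φ sin λ, z = sin φ).
The central angle between the endpoints is δ = arccos(p₁·p₂) ≈ 1.545 rad (88.5°).
Interpolate at f = 1/2 with slerp weights a = sin((1−f)δ)/sin δ ≈ 0.698, b = sin(fδ)/sin δ ≈ 0.698.
p = a·p₁ + b·p₂ ≈ (0.211, -0.504, 0.838); φ = arcsin(p_z) ≈ 56.89°, λ = atan2(p_y, p_x) ≈ -67.33°.

≈ 56.9°N, 67.3°W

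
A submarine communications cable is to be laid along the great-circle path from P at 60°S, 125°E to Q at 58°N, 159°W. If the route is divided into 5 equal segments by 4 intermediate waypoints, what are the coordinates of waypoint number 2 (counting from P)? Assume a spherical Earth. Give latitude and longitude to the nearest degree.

From cos δ = sin φ₁ sin φ₂ + cos φ₁ cos φ₂ cos Δλ, the central angle is δ ≈ 2.305 rad (132.1°).
Interpolate at f = 2/5 with slerp weights a = sin((1−f)δ)/sin δ ≈ 1.324, b = sin(fδ)/sin δ ≈ 1.074.
p = a·p₁ + b·p₂ ≈ (-0.911, 0.338, -0.236); φ = arcsin(p_z) ≈ -13.64°, λ = atan2(p_y, p_x) ≈ 159.63°.

≈ 14°S, 160°E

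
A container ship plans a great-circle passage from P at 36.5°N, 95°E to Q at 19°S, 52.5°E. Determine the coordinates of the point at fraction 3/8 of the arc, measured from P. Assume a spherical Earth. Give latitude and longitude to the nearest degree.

The haversine formula gives a central angle δ ≈ 1.195 rad (68.5°) between the endpoints.
Interpolate at f = 3/8 with slerp weights a = sin((1−f)δ)/sin δ ≈ 0.730, b = sin(fδ)/sin δ ≈ 0.466.
p = a·p₁ + b·p₂ ≈ (0.217, 0.934, 0.283); φ = arcsin(p_z) ≈ 16.43°, λ = atan2(p_y, p_x) ≈ 76.93°.

≈ 16°N, 77°E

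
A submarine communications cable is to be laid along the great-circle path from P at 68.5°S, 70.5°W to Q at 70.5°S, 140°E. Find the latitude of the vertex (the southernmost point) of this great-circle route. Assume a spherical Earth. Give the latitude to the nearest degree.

The great circle lies in the plane with unit normal n̂ = (p₁ × p₂)/|p₁ × p₂|.
Here n̂_z ≈ -0.098; the vertex latitude is φ_max = arccos|n̂_z| ≈ 84.4°.

≈ 84°S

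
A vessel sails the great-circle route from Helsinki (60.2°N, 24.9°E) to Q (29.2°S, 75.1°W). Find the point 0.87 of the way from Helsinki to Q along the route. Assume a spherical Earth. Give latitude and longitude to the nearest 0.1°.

≈ (16.0°S, 66.0°W)

From cos δ = sin φ₁ sin φ₂ + cos φ₁ cos φ₂ cos Δλ, the central angle is δ ≈ 2.093 rad (119.9°).
Interpolate at f = 0.87 with slerp weights a = sin((1−f)δ)/sin δ ≈ 0.310, b = sin(fδ)/sin δ ≈ 1.118.
p = a·p₁ + b·p₂ ≈ (0.391, -0.878, -0.276); φ = arcsin(p_z) ≈ -16.04°, λ = atan2(p_y, p_x) ≈ -66.02°.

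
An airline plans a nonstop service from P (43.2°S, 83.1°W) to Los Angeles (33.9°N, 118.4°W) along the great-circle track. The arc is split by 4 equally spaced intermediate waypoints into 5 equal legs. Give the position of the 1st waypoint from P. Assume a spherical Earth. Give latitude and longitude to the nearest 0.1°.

≈ (28.2°S, 92.2°W)

The haversine formula gives a central angle δ ≈ 1.459 rad (83.6°) between the endpoints.
Interpolate at f = 1/5 with slerp weights a = sin((1−f)δ)/sin δ ≈ 0.925, b = sin(fδ)/sin δ ≈ 0.289.
p = a·p₁ + b·p₂ ≈ (-0.033, -0.881, -0.472); φ = arcsin(p_z) ≈ -28.17°, λ = atan2(p_y, p_x) ≈ -92.16°.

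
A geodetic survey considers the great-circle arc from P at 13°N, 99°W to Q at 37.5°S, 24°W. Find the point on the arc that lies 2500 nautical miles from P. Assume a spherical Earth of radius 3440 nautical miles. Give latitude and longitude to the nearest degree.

≈ 14°S, 67°W

The haversine formula gives a central angle δ ≈ 1.508 rad (86.4°) between the endpoints. The total great-circle distance is δ·R ≈ 1.508 × 3440 ≈ 5186 nmi, so the target fraction is f = 2500/5186 ≈ 0.482.
Interpolate at f ≈ 0.482 with slerp weights a = sin((1−f)δ)/sin δ ≈ 0.705, b = sin(fδ)/sin δ ≈ 0.666.
p = a·p₁ + b·p₂ ≈ (0.375, -0.894, -0.247); φ = arcsin(p_z) ≈ -14.28°, λ = atan2(p_y, p_x) ≈ -67.23°.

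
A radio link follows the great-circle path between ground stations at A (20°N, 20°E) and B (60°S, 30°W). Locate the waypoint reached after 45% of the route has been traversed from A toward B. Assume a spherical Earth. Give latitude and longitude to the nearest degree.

The haversine formula gives a central angle δ ≈ 1.565 rad (89.7°) between the endpoints.
Interpolate at f = 0.45 with slerp weights a = sin((1−f)δ)/sin δ ≈ 0.758, b = sin(fδ)/sin δ ≈ 0.647.
p = a·p₁ + b·p₂ ≈ (0.950, 0.082, -0.301); φ = arcsin(p_z) ≈ -17.54°, λ = atan2(p_y, p_x) ≈ 4.92°.

≈ (18°S, 5°E)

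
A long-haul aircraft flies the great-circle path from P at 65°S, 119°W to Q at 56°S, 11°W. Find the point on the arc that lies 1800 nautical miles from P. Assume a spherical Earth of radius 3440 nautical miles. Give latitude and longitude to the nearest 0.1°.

≈ 68.6°S, 37.4°W

From cos δ = sin φ₁ sin φ₂ + cos φ₁ cos φ₂ cos Δλ, the central angle is δ ≈ 0.825 rad (47.3°). The total great-circle distance is δ·R ≈ 0.825 × 3440 ≈ 2839 nmi, so the target fraction is f = 1800/2839 ≈ 0.634.
Interpolate at f ≈ 0.634 with slerp weights a = sin((1−f)δ)/sin δ ≈ 0.405, b = sin(fδ)/sin δ ≈ 0.680.
p = a·p₁ + b·p₂ ≈ (0.290, -0.222, -0.931); φ = arcsin(p_z) ≈ -68.55°, λ = atan2(p_y, p_x) ≈ -37.43°.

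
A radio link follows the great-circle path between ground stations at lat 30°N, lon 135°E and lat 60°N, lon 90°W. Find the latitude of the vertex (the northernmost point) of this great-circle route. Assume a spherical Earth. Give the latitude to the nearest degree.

The great circle lies in the plane with unit normal n̂ = (p₁ × p₂)/|p₁ × p₂|.
Here n̂_z ≈ +0.309; the vertex latitude is φ_max = arccos|n̂_z| ≈ 72.0°.

≈ 72°N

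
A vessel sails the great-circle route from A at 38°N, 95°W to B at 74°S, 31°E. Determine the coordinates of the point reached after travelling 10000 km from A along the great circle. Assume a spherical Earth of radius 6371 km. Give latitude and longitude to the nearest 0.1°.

Write both endpoints as unit vectors p₁, p₂ with components (cos φ cos λ, cos φ sin λ, sin φ).
The central angle between the endpoints is δ = arccos(p₁·p₂) ≈ 2.374 rad (136.0°). The total great-circle distance is δ·R ≈ 2.374 × 6371 ≈ 15124 km, so the target fraction is f = 10000/15124 ≈ 0.661.
Interpolate at f ≈ 0.661 with slerp weights a = sin((1−f)δ)/sin δ ≈ 1.037, b = sin(fδ)/sin δ ≈ 1.440.
p = a·p₁ + b·p₂ ≈ (0.269, -0.610, -0.746); φ = arcsin(p_z) ≈ -48.21°, λ = atan2(p_y, p_x) ≈ -66.20°.

≈ 48.2°S, 66.2°W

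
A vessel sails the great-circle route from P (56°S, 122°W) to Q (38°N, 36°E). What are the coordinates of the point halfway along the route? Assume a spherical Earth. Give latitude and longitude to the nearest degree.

≈ (32°S, 2°W)

The haversine formula gives a central angle δ ≈ 2.736 rad (156.8°) between the endpoints.
Interpolate at f = 1/2 with slerp weights a = sin((1−f)δ)/sin δ ≈ 2.484, b = sin(fδ)/sin δ ≈ 2.484.
p = a·p₁ + b·p₂ ≈ (0.848, -0.027, -0.530); φ = arcsin(p_z) ≈ -32.01°, λ = atan2(p_y, p_x) ≈ -1.85°.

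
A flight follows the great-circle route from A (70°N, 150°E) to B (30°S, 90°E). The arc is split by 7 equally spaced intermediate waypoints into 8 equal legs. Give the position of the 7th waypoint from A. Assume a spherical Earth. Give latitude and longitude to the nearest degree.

≈ (17°S, 94°E)

Convert each endpoint to a unit vector on the sphere (x = cos φ cos λ, y = cos φ sin λ, z = sin φ).
The central angle between the endpoints is δ = arccos(p₁·p₂) ≈ 1.898 rad (108.8°).
Interpolate at f = 7/8 with slerp weights a = sin((1−f)δ)/sin δ ≈ 0.248, b = sin(fδ)/sin δ ≈ 1.052.
p = a·p₁ + b·p₂ ≈ (-0.074, 0.953, -0.293); φ = arcsin(p_z) ≈ -17.02°, λ = atan2(p_y, p_x) ≈ 94.41°.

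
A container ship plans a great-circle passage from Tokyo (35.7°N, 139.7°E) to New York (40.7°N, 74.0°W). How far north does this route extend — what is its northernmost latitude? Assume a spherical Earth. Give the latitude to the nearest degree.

≈ 70°N

The great circle lies in the plane with unit normal n̂ = (p₁ × p₂)/|p₁ × p₂|.
Here n̂_z ≈ +0.345; the vertex latitude is φ_max = arccos|n̂_z| ≈ 69.8°.
Check via Clairaut: cos φ_max = |cos φ₁| · sin C = cos(35.7°)·sin(25.1°) ≈ 0.345, again giving ≈ 69.8°.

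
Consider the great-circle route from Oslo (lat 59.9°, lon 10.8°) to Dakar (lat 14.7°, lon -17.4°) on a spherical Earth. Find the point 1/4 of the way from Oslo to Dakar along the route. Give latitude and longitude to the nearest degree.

Write both endpoints as unit vectors p₁, p₂ with components (cos φ cos λ, cos φ sin λ, sin φ).
The central angle between the endpoints is δ = arccos(p₁·p₂) ≈ 0.867 rad (49.7°).
Interpolate at f = 1/4 with slerp weights a = sin((1−f)δ)/sin δ ≈ 0.794, b = sin(fδ)/sin δ ≈ 0.282.
p = a·p₁ + b·p₂ ≈ (0.652, -0.007, 0.759); φ = arcsin(p_z) ≈ 49.34°, λ = atan2(p_y, p_x) ≈ -0.61°.

≈ lat 49°, lon -1°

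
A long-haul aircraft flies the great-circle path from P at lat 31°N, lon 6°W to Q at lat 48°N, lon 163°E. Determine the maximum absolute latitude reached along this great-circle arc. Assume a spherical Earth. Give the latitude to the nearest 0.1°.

The great circle lies in the plane with unit normal n̂ = (p₁ × p₂)/|p₁ × p₂|.
Here n̂_z ≈ +0.111; the vertex latitude is φ_max = arccos|n̂_z| ≈ 83.6°.

≈ 83.6°N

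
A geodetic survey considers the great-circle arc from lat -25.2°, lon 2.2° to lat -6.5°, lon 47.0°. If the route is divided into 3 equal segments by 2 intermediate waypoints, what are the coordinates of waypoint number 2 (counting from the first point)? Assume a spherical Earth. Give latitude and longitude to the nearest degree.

Convert each endpoint to a unit vector on the sphere (x = cos φ cos λ, y = cos φ sin λ, z = sin φ).
The central angle between the endpoints is δ = arccos(p₁·p₂) ≈ 0.815 rad (46.7°).
Interpolate at f = 2/3 with slerp weights a = sin((1−f)δ)/sin δ ≈ 0.369, b = sin(fδ)/sin δ ≈ 0.710.
p = a·p₁ + b·p₂ ≈ (0.815, 0.529, -0.237); φ = arcsin(p_z) ≈ -13.73°, λ = atan2(p_y, p_x) ≈ 33.00°.

≈ lat -14°, lon 33°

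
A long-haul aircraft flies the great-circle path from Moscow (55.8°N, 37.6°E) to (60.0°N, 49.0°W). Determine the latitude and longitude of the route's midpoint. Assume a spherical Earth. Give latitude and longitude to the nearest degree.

Convert each endpoint to a unit vector on the sphere (x = cos φ cos λ, y = cos φ sin λ, z = sin φ).
The central angle between the endpoints is δ = arccos(p₁·p₂) ≈ 0.748 rad (42.9°).
Interpolate at f = 1/2 with slerp weights a = sin((1−f)δ)/sin δ ≈ 0.537, b = sin(fδ)/sin δ ≈ 0.537.
p = a·p₁ + b·p₂ ≈ (0.415, -0.018, 0.909); φ = arcsin(p_z) ≈ 65.43°, λ = atan2(p_y, p_x) ≈ -2.55°.

≈ (65°N, 3°W)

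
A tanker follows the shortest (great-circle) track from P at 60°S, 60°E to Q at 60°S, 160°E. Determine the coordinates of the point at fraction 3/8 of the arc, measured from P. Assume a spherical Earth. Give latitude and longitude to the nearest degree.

≈ 69°S, 94°E

Write both endpoints as unit vectors p₁, p₂ with components (cos φ cos λ, cos φ sin λ, sin φ).
The central angle between the endpoints is δ = arccos(p₁·p₂) ≈ 0.786 rad (45.0°).
Interpolate at f = 3/8 with slerp weights a = sin((1−f)δ)/sin δ ≈ 0.667, b = sin(fδ)/sin δ ≈ 0.411.
p = a·p₁ + b·p₂ ≈ (-0.026, 0.359, -0.933); φ = arcsin(p_z) ≈ -68.91°, λ = atan2(p_y, p_x) ≈ 94.18°.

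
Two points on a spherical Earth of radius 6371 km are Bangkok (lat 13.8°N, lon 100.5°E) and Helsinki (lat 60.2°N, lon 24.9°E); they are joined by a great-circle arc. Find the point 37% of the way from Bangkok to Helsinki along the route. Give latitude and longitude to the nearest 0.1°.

≈ lat 35.7°N, lon 84.4°E

From cos δ = sin φ₁ sin φ₂ + cos φ₁ cos φ₂ cos Δλ, the central angle is δ ≈ 1.238 rad (70.9°).
Interpolate at f = 0.37 with slerp weights a = sin((1−f)δ)/sin δ ≈ 0.744, b = sin(fδ)/sin δ ≈ 0.468.
p = a·p₁ + b·p₂ ≈ (0.079, 0.808, 0.583); φ = arcsin(p_z) ≈ 35.69°, λ = atan2(p_y, p_x) ≈ 84.40°.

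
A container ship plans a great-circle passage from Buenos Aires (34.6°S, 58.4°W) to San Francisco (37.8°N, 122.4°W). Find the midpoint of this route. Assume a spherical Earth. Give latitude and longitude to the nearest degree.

Convert each endpoint to a unit vector on the sphere (x = cos φ cos λ, y = cos φ sin λ, z = sin φ).
The central angle between the endpoints is δ = arccos(p₁·p₂) ≈ 1.634 rad (93.6°).
Interpolate at f = 1/2 with slerp weights a = sin((1−f)δ)/sin δ ≈ 0.730, b = sin(fδ)/sin δ ≈ 0.730.
p = a·p₁ + b·p₂ ≈ (0.006, -0.999, 0.033); φ = arcsin(p_z) ≈ 1.89°, λ = atan2(p_y, p_x) ≈ -89.67°.

≈ (2°N, 90°W)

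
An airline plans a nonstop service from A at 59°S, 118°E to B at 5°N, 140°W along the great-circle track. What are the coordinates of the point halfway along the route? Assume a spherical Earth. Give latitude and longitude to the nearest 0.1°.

≈ 37.0°S, 169.5°W

Convert each endpoint to a unit vector on the sphere (x = cos φ cos λ, y = cos φ sin λ, z = sin φ).
The central angle between the endpoints is δ = arccos(p₁·p₂) ≈ 1.753 rad (100.5°).
Interpolate at f = 1/2 with slerp weights a = sin((1−f)δ)/sin δ ≈ 0.782, b = sin(fδ)/sin δ ≈ 0.782.
p = a·p₁ + b·p₂ ≈ (-0.785, -0.145, -0.602); φ = arcsin(p_z) ≈ -37.00°, λ = atan2(p_y, p_x) ≈ -169.54°.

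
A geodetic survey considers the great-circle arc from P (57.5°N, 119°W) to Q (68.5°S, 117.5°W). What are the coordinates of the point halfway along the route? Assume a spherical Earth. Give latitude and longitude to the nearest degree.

Write both endpoints as unit vectors p₁, p₂ with components (cos φ cos λ, cos φ sin λ, sin φ).
The central angle between the endpoints is δ = arccos(p₁·p₂) ≈ 2.199 rad (126.0°).
Interpolate at f = 1/2 with slerp weights a = sin((1−f)δ)/sin δ ≈ 1.101, b = sin(fδ)/sin δ ≈ 1.101.
p = a·p₁ + b·p₂ ≈ (-0.473, -0.876, -0.096); φ = arcsin(p_z) ≈ -5.50°, λ = atan2(p_y, p_x) ≈ -118.39°.

≈ (6°S, 118°W)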